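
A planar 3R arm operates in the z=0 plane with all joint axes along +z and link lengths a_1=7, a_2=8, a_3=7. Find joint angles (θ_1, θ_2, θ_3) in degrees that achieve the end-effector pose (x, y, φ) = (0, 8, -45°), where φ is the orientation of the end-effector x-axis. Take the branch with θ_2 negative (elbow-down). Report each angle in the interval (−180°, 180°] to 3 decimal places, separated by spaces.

135.000 -45.000 -135.000

wrist centre = target − a_3·(cos φ, sin φ) = (-4.9497, 12.9497)
cos θ_2 = (192.1960−7²−8²)/(2·7·8) = 0.7071; θ_2 = -45.0000° (elbow-down)
β = atan2(12.9497,-4.9497) = 110.9182°; ψ = atan2(-5.6569,12.6569) = -24.0818°
θ_1 = β − ψ = 135.0000°
θ_3 = φ − θ_1 − θ_2 = -135.0000° (wrapped to (-180°,180°])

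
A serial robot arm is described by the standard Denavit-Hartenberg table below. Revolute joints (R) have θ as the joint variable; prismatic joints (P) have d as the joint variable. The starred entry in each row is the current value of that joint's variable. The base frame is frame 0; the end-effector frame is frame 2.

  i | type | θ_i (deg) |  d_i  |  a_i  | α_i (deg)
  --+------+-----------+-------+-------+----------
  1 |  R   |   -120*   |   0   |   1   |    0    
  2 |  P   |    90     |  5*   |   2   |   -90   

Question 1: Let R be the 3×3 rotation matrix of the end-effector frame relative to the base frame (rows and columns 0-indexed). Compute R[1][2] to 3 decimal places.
End-effector z-axis (col 2 of R) = (0.5000,0.8660,0.0000)
R[1][2] = 0.8660

0.866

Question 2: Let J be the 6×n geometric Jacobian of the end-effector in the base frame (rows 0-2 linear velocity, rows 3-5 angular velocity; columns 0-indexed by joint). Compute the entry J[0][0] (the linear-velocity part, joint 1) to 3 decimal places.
1.866

axis z_0 = ẑ; lever o_n−o_0 = (1.2321,-1.8660,5.0000)
cross product → J_v[:, 0] = (1.8660,1.2321,-0.0000)
J_ω[:, 0] = z_0
entry J[0][0] = 1.8660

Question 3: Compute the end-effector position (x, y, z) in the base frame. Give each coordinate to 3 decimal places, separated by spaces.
after link 1: o_1 = (-0.5000, -0.8660, 0.0000)
after link 2: o_2 = (1.2321, -1.8660, 5.0000)

1.232 -1.866 5.000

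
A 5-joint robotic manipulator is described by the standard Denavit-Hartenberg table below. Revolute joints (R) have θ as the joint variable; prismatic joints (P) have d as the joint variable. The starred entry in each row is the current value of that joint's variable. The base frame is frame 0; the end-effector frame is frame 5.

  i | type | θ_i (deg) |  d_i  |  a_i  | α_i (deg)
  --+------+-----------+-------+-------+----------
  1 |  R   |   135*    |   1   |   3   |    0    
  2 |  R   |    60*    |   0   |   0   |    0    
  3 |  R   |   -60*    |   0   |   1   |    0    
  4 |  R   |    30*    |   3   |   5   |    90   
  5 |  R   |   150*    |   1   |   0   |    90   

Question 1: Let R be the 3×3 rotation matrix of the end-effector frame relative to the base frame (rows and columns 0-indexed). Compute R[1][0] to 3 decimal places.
End-effector x-axis (col 0 of R) = (0.8365,-0.2241,0.5000)
R[1][0] = -0.2241

-0.224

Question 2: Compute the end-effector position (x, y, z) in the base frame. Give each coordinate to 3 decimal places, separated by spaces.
-7.399 5.088 4.000

after link 1: o_1 = (-2.1213, 2.1213, 1.0000)
after link 2: o_2 = (-2.1213, 2.1213, 1.0000)
after link 3: o_3 = (-2.8284, 2.8284, 1.0000)
after link 4: o_4 = (-7.6581, 4.1225, 4.0000)
after link 5: o_5 = (-7.3992, 5.0884, 4.0000)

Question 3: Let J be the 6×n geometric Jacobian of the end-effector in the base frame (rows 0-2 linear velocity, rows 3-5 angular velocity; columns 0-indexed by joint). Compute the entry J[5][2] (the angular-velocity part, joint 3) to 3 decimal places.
1.000

axis z_2 = (0.0000,0.0000,1.0000); lever o_n−o_2 = (-5.2779,2.9671,3.0000)
cross product → J_v[:, 2] = (-2.9671,-5.2779,0.0000)
J_ω[:, 2] = z_2
entry J[5][2] = 1.0000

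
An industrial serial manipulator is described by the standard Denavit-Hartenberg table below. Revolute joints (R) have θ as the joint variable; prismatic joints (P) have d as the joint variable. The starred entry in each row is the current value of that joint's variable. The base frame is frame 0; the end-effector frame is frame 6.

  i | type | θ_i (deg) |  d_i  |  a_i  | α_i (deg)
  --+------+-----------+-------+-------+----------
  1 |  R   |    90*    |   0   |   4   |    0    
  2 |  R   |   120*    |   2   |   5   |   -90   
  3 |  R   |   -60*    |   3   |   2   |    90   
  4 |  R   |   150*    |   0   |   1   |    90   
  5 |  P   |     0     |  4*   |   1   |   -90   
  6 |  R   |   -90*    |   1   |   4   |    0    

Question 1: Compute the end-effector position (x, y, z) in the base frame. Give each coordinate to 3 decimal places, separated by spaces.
0.036 -8.598 6.196

after link 1: o_1 = (0.0000, 4.0000, 0.0000)
after link 2: o_2 = (-4.3301, 1.5000, 2.0000)
after link 3: o_3 = (-3.6962, -1.5981, 3.7321)
after link 4: o_4 = (-3.0712, -1.8146, 2.9821)
after link 5: o_5 = (-1.5801, -5.5311, 3.9641)
after link 6: o_6 = (0.0359, -8.5981, 6.1962)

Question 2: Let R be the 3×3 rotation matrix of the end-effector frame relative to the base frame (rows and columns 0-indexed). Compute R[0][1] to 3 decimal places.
End-effector y-axis (col 1 of R) = (0.6250,-0.2165,-0.7500)
R[0][1] = 0.6250

0.625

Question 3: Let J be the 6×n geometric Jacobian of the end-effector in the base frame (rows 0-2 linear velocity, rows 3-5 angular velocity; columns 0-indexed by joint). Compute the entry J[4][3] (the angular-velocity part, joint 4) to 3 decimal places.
axis z_3 = (0.7500,0.4330,0.5000); lever o_n−o_3 = (3.7321,-7.0000,2.4641)
cross product → J_v[:, 3] = (4.5670,0.0179,-6.8660)
J_ω[:, 3] = z_3
entry J[4][3] = 0.4330

0.433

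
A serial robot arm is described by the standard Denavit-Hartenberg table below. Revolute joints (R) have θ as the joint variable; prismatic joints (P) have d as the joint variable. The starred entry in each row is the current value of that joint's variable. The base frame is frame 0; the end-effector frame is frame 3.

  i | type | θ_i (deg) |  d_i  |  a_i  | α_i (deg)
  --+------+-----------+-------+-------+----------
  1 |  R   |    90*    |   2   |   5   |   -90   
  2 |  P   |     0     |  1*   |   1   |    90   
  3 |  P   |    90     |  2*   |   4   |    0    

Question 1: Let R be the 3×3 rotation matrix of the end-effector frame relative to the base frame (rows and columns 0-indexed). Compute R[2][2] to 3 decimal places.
End-effector z-axis (col 2 of R) = (0.0000,0.0000,1.0000)
R[2][2] = 1.0000

1.000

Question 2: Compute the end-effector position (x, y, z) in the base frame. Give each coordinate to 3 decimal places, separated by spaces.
-5.000 6.000 4.000

after link 1: o_1 = (0.0000, 5.0000, 2.0000)
after link 2: o_2 = (-1.0000, 6.0000, 2.0000)
after link 3: o_3 = (-5.0000, 6.0000, 4.0000)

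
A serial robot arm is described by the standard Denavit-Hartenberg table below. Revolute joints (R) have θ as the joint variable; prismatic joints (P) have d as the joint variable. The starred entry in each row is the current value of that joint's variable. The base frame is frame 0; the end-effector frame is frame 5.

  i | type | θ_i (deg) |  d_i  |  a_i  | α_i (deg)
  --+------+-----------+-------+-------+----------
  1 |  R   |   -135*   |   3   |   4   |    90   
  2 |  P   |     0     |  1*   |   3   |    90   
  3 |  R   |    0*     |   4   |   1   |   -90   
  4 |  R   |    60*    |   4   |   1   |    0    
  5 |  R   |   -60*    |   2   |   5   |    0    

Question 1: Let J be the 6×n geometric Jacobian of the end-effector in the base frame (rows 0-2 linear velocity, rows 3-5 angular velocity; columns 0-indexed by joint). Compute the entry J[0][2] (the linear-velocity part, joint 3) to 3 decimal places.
-0.354

axis z_2 = (-0.0000,0.0000,-1.0000); lever o_n−o_2 = (-8.8388,-0.3536,-3.1340)
cross product → J_v[:, 2] = (-0.3536,8.8388,0.0000)
J_ω[:, 2] = z_2
entry J[0][2] = -0.3536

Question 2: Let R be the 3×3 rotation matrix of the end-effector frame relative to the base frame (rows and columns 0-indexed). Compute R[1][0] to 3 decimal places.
End-effector x-axis (col 0 of R) = (-0.7071,-0.7071,0.0000)
R[1][0] = -0.7071

-0.707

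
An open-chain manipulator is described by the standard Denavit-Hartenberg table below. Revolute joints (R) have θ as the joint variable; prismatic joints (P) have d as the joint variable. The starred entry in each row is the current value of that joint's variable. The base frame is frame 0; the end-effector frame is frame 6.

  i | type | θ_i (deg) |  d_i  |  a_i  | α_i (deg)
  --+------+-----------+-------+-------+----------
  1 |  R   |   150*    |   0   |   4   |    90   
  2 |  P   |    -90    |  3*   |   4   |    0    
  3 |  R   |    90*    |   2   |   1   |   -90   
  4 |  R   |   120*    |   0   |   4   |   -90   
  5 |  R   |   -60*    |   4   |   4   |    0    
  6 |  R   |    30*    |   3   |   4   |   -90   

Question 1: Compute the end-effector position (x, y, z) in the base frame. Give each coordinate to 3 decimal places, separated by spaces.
after link 1: o_1 = (-3.4641, 2.0000, 0.0000)
after link 2: o_2 = (-1.9641, 4.5981, -4.0000)
after link 3: o_3 = (-1.8301, 6.8301, -4.0000)
after link 4: o_4 = (-1.8301, 2.8301, -4.0000)
after link 5: o_5 = (2.1699, 0.8301, -0.5359)
after link 6: o_6 = (5.1699, -2.6340, 1.4641)

5.170 -2.634 1.464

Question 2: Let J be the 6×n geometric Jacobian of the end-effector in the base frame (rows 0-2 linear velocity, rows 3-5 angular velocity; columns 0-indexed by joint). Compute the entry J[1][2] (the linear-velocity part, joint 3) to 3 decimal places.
-2.732

axis z_2 = (0.5000,0.8660,0.0000); lever o_n−o_2 = (7.1340,-7.2321,5.4641)
cross product → J_v[:, 2] = (4.7321,-2.7321,-9.7942)
J_ω[:, 2] = z_2
entry J[1][2] = -2.7321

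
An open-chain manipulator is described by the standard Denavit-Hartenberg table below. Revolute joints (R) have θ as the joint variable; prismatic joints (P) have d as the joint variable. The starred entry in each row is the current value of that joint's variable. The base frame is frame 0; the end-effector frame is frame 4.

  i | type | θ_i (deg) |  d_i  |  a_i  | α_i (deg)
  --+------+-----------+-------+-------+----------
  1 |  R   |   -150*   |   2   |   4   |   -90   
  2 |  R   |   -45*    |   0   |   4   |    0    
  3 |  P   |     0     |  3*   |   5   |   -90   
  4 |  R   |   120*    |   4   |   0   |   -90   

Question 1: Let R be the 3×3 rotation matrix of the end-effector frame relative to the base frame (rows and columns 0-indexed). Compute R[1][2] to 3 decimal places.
End-effector z-axis (col 2 of R) = (0.7803,-0.1268,-0.6124)
R[1][2] = -0.1268

-0.127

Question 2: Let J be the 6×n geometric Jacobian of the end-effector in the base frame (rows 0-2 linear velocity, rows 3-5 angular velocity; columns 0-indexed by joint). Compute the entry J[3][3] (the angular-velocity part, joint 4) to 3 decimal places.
axis z_3 = (-0.6124,-0.3536,-0.7071); lever o_n−o_3 = (-2.4495,-1.4142,-2.8284)
cross product → J_v[:, 3] = (-0.0000,0.0000,0.0000)
J_ω[:, 3] = z_3
entry J[3][3] = -0.6124

-0.612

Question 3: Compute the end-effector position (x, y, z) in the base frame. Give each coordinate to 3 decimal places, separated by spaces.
after link 1: o_1 = (-3.4641, -2.0000, 2.0000)
after link 2: o_2 = (-5.9136, -3.4142, 4.8284)
after link 3: o_3 = (-7.4755, -7.7801, 8.3640)
after link 4: o_4 = (-9.9249, -9.1943, 5.5355)

-9.925 -9.194 5.536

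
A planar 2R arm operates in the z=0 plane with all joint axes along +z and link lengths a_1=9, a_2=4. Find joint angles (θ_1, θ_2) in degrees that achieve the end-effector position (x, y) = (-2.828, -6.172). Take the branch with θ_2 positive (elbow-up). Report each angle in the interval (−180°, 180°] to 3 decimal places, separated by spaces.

cos θ_2 = (46.0912−9²−4²)/(2·9·4) = -0.7071; θ_2 = 134.9968° (elbow-up)
β = atan2(-6.1720,-2.8280) = -114.6172°; ψ = atan2(2.8286,6.1717) = 24.6226°
θ_1 = β − ψ = -139.2398°

-139.240 134.997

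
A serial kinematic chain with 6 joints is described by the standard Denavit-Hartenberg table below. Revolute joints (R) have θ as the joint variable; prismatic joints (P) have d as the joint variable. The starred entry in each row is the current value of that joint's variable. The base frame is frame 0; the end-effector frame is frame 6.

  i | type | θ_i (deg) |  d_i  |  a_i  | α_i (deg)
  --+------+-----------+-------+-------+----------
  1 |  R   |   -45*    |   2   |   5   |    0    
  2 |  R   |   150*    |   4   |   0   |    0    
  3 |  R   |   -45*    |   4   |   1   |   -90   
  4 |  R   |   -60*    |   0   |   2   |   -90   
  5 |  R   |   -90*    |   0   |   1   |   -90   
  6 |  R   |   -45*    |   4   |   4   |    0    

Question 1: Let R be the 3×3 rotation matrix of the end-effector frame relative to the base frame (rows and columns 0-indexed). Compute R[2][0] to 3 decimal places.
-0.354

End-effector x-axis (col 0 of R) = (-0.3062,0.8839,-0.3536)
R[2][0] = -0.3536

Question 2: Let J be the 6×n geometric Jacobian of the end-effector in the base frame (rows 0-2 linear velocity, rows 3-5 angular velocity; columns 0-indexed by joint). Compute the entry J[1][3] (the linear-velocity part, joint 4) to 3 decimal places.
axis z_3 = (-0.8660,0.5000,0.0000); lever o_n−o_3 = (-0.5908,6.6336,3.7819)
cross product → J_v[:, 3] = (1.8910,3.2753,-5.4495)
J_ω[:, 3] = z_3
entry J[1][3] = 3.2753

3.275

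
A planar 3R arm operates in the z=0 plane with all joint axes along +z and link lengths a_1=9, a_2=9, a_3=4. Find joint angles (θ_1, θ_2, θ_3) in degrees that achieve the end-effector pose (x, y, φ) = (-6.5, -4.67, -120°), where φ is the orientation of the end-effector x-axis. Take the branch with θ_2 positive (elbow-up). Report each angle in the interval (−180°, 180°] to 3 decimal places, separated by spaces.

120.002 150.000 -30.001

wrist centre = target − a_3·(cos φ, sin φ) = (-4.5000, -1.2059)
cos θ_2 = (21.7042−9²−9²)/(2·9·9) = -0.8660; θ_2 = 149.9998° (elbow-up)
β = atan2(-1.2059,-4.5000) = -164.9985°; ψ = atan2(4.5000,1.2058) = 74.9999°
θ_1 = β − ψ = -239.9984°
θ_3 = φ − θ_1 − θ_2 = -30.0014° (wrapped to (-180°,180°])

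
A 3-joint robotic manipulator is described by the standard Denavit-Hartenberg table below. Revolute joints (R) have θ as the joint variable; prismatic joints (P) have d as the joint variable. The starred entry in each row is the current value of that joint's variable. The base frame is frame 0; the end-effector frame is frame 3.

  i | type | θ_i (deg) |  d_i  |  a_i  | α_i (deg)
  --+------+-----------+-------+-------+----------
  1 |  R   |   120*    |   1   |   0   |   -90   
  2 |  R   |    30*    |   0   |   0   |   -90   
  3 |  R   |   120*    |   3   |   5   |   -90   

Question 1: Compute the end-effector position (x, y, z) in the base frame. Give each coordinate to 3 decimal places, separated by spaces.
after link 1: o_1 = (0.0000, 0.0000, 1.0000)
after link 2: o_2 = (0.0000, 0.0000, 1.0000)
after link 3: o_3 = (5.5825, -1.0090, -0.3481)

5.583 -1.009 -0.348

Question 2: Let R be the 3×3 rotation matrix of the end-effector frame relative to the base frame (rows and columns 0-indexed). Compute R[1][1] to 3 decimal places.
End-effector y-axis (col 1 of R) = (-0.2500,0.4330,0.8660)
R[1][1] = 0.4330

0.433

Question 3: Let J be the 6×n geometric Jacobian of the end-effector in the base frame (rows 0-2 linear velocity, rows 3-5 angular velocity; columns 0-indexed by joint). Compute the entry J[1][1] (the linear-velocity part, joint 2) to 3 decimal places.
-1.167

axis z_1 = (-0.8660,-0.5000,0.0000); lever o_n−o_1 = (5.5825,-1.0090,-1.3481)
cross product → J_v[:, 1] = (0.6740,-1.1675,3.6651)
J_ω[:, 1] = z_1
entry J[1][1] = -1.1675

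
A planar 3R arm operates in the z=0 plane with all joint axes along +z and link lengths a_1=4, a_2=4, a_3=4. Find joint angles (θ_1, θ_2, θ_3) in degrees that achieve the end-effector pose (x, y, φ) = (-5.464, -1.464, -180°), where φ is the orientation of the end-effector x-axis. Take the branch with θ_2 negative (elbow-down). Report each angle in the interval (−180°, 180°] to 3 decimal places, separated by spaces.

-59.999 -150.002 30.001

wrist centre = target − a_3·(cos φ, sin φ) = (-1.4640, -1.4640)
cos θ_2 = (4.2866−4²−4²)/(2·4·4) = -0.8660; θ_2 = -150.0021° (elbow-down)
β = atan2(-1.4640,-1.4640) = -135.0000°; ψ = atan2(-1.9999,0.5358) = -75.0011°
θ_1 = β − ψ = -59.9989°
θ_3 = φ − θ_1 − θ_2 = 30.0011° (wrapped to (-180°,180°])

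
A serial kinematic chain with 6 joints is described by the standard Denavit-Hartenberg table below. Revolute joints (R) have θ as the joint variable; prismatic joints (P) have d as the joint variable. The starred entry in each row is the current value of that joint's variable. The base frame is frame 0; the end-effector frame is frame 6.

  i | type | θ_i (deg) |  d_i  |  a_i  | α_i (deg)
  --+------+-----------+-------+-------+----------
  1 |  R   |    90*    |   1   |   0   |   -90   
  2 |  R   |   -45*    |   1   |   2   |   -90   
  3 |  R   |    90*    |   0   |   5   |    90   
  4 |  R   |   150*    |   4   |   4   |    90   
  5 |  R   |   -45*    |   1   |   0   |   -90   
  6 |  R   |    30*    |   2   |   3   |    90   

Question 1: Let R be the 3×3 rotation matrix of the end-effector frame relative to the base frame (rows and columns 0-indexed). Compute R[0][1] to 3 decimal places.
End-effector y-axis (col 1 of R) = (-0.6124,0.7500,0.2500)
R[0][1] = -0.6124

-0.612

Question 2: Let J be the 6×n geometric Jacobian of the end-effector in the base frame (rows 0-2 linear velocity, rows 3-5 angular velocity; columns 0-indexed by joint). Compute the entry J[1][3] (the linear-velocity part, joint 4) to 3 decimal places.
-4.617

axis z_3 = (0.0000,0.7071,0.7071); lever o_n−o_3 = (-6.5298,4.7869,0.2718)
cross product → J_v[:, 3] = (-3.1927,-4.6173,4.6173)
J_ω[:, 3] = z_3
entry J[1][3] = -4.6173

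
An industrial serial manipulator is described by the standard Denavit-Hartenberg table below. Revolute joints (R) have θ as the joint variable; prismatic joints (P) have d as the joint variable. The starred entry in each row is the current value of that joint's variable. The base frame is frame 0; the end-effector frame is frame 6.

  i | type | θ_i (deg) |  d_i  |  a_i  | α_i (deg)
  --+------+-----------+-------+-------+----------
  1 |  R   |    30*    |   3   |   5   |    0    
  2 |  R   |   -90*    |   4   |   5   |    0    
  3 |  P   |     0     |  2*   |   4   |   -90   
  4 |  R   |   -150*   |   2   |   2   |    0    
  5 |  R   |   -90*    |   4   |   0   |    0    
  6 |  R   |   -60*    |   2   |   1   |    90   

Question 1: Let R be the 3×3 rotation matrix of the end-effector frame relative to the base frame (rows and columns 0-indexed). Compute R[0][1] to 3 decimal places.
End-effector y-axis (col 1 of R) = (0.8660,0.5000,0.0000)
R[0][1] = 0.8660

0.866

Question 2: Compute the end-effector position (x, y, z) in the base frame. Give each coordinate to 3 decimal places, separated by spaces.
after link 1: o_1 = (4.3301, 2.5000, 3.0000)
after link 2: o_2 = (6.8301, -1.8301, 7.0000)
after link 3: o_3 = (8.8301, -5.2942, 9.0000)
after link 4: o_4 = (9.6962, -2.7942, 10.0000)
after link 5: o_5 = (13.1603, -0.7942, 10.0000)
after link 6: o_6 = (15.1423, -0.2272, 9.1340)

15.142 -0.227 9.134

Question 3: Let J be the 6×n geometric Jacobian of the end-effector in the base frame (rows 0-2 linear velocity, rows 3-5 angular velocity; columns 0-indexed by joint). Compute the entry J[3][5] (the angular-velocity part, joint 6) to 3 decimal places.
axis z_5 = (0.8660,0.5000,0.0000); lever o_n−o_5 = (1.9821,0.5670,-0.8660)
cross product → J_v[:, 5] = (-0.4330,0.7500,-0.5000)
J_ω[:, 5] = z_5
entry J[3][5] = 0.8660

0.866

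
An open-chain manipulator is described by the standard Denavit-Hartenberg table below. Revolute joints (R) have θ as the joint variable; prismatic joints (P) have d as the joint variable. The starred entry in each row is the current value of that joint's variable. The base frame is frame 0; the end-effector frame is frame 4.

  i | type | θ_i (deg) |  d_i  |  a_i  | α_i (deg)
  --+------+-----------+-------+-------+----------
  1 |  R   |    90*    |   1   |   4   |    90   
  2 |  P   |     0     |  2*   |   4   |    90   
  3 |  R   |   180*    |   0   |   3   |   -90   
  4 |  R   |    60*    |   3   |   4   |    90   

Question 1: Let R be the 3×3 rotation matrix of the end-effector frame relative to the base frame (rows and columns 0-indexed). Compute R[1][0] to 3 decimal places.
End-effector x-axis (col 0 of R) = (-0.0000,-0.5000,0.8660)
R[1][0] = -0.5000

-0.500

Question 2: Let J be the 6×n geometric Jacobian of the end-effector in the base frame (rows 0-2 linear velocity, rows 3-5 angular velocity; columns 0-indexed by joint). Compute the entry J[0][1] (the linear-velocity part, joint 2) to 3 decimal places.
prismatic axis z_1 = (1.0000,-0.0000,0.0000)
J_v[:, 1] = z_1; J_ω[:, 1] = (0,0,0)
entry J[0][1] = 1.0000

1.000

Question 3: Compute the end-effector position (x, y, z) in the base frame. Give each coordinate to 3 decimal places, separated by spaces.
-1.000 3.000 4.464

after link 1: o_1 = (0.0000, 4.0000, 1.0000)
after link 2: o_2 = (2.0000, 8.0000, 1.0000)
after link 3: o_3 = (2.0000, 5.0000, 1.0000)
after link 4: o_4 = (-1.0000, 3.0000, 4.4641)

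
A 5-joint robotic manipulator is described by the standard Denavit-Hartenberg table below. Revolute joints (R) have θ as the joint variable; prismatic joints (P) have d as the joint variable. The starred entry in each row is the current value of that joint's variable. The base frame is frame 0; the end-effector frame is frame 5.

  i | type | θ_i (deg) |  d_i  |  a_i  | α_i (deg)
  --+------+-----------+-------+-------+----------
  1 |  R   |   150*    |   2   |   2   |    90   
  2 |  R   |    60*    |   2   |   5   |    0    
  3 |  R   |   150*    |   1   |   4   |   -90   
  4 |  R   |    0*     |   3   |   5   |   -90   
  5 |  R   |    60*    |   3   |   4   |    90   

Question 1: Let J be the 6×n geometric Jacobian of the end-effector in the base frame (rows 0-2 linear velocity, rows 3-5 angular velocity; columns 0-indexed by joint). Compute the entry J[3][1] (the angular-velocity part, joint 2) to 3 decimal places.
axis z_1 = (0.5000,0.8660,0.0000); lever o_n−o_1 = (6.2859,-3.6292,-0.7679)
cross product → J_v[:, 1] = (-0.6651,0.3840,-7.2583)
J_ω[:, 1] = z_1
entry J[3][1] = 0.5000

0.500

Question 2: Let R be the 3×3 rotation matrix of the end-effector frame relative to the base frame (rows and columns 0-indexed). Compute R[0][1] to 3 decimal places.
End-effector y-axis (col 1 of R) = (-0.5000,-0.8660,-0.0000)
R[0][1] = -0.5000

-0.500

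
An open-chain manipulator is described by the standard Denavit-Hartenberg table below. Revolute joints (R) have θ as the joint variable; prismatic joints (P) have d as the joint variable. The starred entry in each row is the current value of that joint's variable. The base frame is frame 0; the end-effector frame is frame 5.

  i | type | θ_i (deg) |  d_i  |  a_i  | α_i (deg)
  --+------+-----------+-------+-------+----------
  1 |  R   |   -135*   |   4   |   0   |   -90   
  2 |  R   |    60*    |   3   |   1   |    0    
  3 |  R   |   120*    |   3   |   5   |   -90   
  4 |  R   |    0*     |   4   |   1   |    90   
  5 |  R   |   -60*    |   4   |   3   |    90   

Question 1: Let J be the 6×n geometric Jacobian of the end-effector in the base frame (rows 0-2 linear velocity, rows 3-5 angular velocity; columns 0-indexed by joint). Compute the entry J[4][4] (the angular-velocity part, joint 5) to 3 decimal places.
axis z_4 = (0.7071,-0.7071,0.0000); lever o_n−o_4 = (3.8891,-1.7678,-2.5981)
cross product → J_v[:, 4] = (1.8371,1.8371,1.5000)
J_ω[:, 4] = z_4
entry J[4][4] = -0.7071

-0.707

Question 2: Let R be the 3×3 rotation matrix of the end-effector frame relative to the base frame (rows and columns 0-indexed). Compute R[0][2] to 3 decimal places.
End-effector z-axis (col 2 of R) = (-0.6124,-0.6124,-0.5000)
R[0][2] = -0.6124

-0.612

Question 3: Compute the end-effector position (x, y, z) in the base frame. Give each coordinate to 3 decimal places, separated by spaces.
after link 1: o_1 = (0.0000, 0.0000, 4.0000)
after link 2: o_2 = (1.7678, -2.4749, 3.1340)
after link 3: o_3 = (7.4246, -1.0607, 3.1340)
after link 4: o_4 = (8.1317, -0.3536, 7.1340)
after link 5: o_5 = (12.0208, -2.1213, 4.5359)

12.021 -2.121 4.536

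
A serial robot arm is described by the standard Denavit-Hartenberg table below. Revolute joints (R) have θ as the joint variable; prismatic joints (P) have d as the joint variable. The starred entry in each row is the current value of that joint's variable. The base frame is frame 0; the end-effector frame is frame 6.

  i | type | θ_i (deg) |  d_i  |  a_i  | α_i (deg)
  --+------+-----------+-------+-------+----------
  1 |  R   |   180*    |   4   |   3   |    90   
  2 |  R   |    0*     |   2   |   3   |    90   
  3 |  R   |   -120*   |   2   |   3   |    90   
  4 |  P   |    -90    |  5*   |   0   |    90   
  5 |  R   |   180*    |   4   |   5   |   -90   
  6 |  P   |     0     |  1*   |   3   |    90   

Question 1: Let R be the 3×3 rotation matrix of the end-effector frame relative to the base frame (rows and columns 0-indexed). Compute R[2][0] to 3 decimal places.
-1.000

End-effector x-axis (col 0 of R) = (0.0000,0.0000,-1.0000)
R[2][0] = -1.0000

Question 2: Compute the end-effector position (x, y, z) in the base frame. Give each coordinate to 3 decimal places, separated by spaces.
-3.036 4.866 -6.000

after link 1: o_1 = (-3.0000, 0.0000, 4.0000)
after link 2: o_2 = (-6.0000, 2.0000, 4.0000)
after link 3: o_3 = (-4.5000, -0.5981, 2.0000)
after link 4: o_4 = (-0.1699, 1.9019, 2.0000)
after link 5: o_5 = (-2.1699, 5.3660, -3.0000)
after link 6: o_6 = (-3.0359, 4.8660, -6.0000)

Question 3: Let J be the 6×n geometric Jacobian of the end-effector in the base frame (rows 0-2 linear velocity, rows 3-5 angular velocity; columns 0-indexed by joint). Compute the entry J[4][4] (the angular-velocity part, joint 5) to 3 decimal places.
axis z_4 = (-0.5000,0.8660,0.0000); lever o_n−o_4 = (-2.8660,2.9641,-8.0000)
cross product → J_v[:, 4] = (-6.9282,-4.0000,1.0000)
J_ω[:, 4] = z_4
entry J[4][4] = 0.8660

0.866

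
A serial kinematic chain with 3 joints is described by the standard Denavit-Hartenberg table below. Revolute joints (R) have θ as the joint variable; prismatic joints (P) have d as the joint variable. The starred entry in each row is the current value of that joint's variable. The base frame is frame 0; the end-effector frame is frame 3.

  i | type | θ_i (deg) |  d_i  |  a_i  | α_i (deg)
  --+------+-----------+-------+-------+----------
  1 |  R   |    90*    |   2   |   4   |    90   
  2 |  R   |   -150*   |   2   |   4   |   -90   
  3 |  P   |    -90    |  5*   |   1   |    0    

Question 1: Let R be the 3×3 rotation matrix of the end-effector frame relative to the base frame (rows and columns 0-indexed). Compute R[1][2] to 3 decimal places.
End-effector z-axis (col 2 of R) = (0.0000,0.5000,-0.8660)
R[1][2] = 0.5000

0.500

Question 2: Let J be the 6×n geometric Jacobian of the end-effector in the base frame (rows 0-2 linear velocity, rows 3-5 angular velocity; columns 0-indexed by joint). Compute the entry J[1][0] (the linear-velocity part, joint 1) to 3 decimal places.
axis z_0 = ẑ; lever o_n−o_0 = (3.0000,3.0359,-4.3301)
cross product → J_v[:, 0] = (-3.0359,3.0000,0.0000)
J_ω[:, 0] = z_0
entry J[1][0] = 3.0000

3.000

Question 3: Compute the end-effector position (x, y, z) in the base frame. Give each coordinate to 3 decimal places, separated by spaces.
after link 1: o_1 = (0.0000, 4.0000, 2.0000)
after link 2: o_2 = (2.0000, 0.5359, 0.0000)
after link 3: o_3 = (3.0000, 3.0359, -4.3301)

3.000 3.036 -4.330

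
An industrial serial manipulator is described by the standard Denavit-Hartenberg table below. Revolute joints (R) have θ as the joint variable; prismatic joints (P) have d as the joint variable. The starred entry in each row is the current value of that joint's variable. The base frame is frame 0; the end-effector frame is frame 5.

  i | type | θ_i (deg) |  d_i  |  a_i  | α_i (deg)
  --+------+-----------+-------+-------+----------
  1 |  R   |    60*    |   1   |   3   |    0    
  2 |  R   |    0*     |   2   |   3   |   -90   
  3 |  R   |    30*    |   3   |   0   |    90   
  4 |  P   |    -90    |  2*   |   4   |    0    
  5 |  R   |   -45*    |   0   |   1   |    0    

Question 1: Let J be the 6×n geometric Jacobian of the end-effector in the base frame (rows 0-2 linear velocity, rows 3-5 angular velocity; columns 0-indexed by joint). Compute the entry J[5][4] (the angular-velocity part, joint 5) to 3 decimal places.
axis z_4 = (0.2500,0.4330,0.8660); lever o_n−o_4 = (0.3062,-0.8839,0.3536)
cross product → J_v[:, 4] = (0.9186,0.1768,-0.3536)
J_ω[:, 4] = z_4
entry J[5][4] = 0.8660

0.866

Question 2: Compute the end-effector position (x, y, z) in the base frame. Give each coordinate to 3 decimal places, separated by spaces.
4.672 4.678 5.086

after link 1: o_1 = (1.5000, 2.5981, 1.0000)
after link 2: o_2 = (3.0000, 5.1962, 3.0000)
after link 3: o_3 = (0.4019, 6.6962, 3.0000)
after link 4: o_4 = (4.3660, 5.5622, 4.7321)
after link 5: o_5 = (4.6722, 4.6783, 5.0856)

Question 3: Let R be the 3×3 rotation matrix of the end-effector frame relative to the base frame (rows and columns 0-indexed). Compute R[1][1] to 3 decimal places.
End-effector y-axis (col 1 of R) = (0.9186,0.1768,-0.3536)
R[1][1] = 0.1768

0.177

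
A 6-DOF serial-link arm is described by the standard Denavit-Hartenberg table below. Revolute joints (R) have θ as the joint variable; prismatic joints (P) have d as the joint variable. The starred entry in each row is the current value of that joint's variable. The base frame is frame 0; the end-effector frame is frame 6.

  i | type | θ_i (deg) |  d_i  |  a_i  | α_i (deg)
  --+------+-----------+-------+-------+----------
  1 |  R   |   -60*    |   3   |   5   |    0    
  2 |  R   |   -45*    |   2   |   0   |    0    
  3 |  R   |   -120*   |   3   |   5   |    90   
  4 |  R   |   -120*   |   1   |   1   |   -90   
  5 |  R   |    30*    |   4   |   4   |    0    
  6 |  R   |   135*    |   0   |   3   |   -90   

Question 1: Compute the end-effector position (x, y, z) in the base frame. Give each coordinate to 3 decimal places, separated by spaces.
after link 1: o_1 = (2.5000, -4.3301, 3.0000)
after link 2: o_2 = (2.5000, -4.3301, 5.0000)
after link 3: o_3 = (-1.0355, -0.7946, 8.0000)
after link 4: o_4 = (0.0251, -0.4410, 7.1340)
after link 5: o_5 = (-2.6138, -0.6305, 2.1340)
after link 6: o_6 = (-4.1874, -0.1550, 4.6435)

-4.187 -0.155 4.644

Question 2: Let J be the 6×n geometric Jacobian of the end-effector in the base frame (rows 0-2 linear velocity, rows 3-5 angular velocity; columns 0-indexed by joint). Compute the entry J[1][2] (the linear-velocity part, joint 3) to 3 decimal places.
-6.687

axis z_2 = (0.0000,0.0000,1.0000); lever o_n−o_2 = (-6.6874,4.1751,-0.3565)
cross product → J_v[:, 2] = (-4.1751,-6.6874,0.0000)
J_ω[:, 2] = z_2
entry J[1][2] = -6.6874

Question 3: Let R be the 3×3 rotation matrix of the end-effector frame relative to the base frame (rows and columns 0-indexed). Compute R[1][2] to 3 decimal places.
End-effector z-axis (col 2 of R) = (0.5915,0.7745,0.2241)
R[1][2] = 0.7745

0.775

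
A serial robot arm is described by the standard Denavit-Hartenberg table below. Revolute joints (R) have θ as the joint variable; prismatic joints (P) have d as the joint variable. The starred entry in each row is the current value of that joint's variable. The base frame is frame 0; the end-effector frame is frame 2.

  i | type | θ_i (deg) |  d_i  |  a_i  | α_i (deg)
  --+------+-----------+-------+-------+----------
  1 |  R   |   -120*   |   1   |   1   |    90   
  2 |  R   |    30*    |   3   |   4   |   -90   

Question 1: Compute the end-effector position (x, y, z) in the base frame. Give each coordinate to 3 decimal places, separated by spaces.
-4.830 -2.366 3.000

after link 1: o_1 = (-0.5000, -0.8660, 1.0000)
after link 2: o_2 = (-4.8301, -2.3660, 3.0000)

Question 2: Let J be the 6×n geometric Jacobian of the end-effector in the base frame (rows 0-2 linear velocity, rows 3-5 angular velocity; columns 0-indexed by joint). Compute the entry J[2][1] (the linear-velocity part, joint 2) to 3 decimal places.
3.464

axis z_1 = (-0.8660,0.5000,0.0000); lever o_n−o_1 = (-4.3301,-1.5000,2.0000)
cross product → J_v[:, 1] = (1.0000,1.7321,3.4641)
J_ω[:, 1] = z_1
entry J[2][1] = 3.4641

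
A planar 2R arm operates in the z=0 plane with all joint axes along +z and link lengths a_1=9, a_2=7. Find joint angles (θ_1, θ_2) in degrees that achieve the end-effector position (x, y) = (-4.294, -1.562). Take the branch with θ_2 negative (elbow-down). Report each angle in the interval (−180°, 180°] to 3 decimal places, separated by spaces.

cos θ_2 = (20.8783−9²−7²)/(2·9·7) = -0.8660; θ_2 = -150.0023° (elbow-down)
β = atan2(-1.5620,-4.2940) = -160.0105°; ψ = atan2(-3.4998,2.9377) = -49.9900°
θ_1 = β − ψ = -110.0204°

-110.020 -150.002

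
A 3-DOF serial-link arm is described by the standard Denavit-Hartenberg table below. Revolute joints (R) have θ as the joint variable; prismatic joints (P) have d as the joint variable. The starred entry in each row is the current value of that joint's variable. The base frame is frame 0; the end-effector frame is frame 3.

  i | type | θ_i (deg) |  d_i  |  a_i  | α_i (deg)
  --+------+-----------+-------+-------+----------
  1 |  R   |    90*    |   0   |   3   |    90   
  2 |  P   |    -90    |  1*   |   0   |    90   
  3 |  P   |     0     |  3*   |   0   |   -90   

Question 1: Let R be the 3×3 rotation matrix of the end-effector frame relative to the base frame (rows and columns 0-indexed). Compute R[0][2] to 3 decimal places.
1.000

End-effector z-axis (col 2 of R) = (1.0000,-0.0000,0.0000)
R[0][2] = 1.0000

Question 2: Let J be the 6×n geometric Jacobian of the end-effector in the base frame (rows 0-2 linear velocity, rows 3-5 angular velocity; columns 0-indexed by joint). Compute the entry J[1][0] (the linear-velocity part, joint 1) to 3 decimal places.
axis z_0 = ẑ; lever o_n−o_0 = (1.0000,0.0000,-0.0000)
cross product → J_v[:, 0] = (-0.0000,1.0000,0.0000)
J_ω[:, 0] = z_0
entry J[1][0] = 1.0000

1.000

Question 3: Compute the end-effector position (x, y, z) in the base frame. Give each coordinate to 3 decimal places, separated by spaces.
after link 1: o_1 = (0.0000, 3.0000, 0.0000)
after link 2: o_2 = (1.0000, 3.0000, 0.0000)
after link 3: o_3 = (1.0000, 0.0000, -0.0000)

1.000 0.000 -0.000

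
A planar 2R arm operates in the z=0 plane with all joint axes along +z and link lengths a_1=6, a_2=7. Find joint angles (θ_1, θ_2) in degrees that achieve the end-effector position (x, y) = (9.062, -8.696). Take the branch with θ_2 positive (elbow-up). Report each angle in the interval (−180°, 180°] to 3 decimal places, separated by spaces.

cos θ_2 = (157.7403−6²−7²)/(2·6·7) = 0.8660; θ_2 = 30.0080° (elbow-up)
β = atan2(-8.6960,9.0620) = -43.8193°; ψ = atan2(3.5008,12.0617) = 16.1851°
θ_1 = β − ψ = -60.0044°

-60.004 30.008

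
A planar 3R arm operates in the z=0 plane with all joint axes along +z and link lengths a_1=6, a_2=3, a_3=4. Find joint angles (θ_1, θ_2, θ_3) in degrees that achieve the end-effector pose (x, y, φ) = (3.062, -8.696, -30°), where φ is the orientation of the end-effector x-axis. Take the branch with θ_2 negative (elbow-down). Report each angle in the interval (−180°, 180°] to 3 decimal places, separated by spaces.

wrist centre = target − a_3·(cos φ, sin φ) = (-0.4021, -6.6960)
cos θ_2 = (44.9981−6²−3²)/(2·6·3) = -0.0001; θ_2 = -90.0030° (elbow-down)
β = atan2(-6.6960,-0.4021) = -93.4365°; ψ = atan2(-3.0000,5.9998) = -26.5657°
θ_1 = β − ψ = -66.8709°
θ_3 = φ − θ_1 − θ_2 = 126.8739° (wrapped to (-180°,180°])

-66.871 -90.003 126.874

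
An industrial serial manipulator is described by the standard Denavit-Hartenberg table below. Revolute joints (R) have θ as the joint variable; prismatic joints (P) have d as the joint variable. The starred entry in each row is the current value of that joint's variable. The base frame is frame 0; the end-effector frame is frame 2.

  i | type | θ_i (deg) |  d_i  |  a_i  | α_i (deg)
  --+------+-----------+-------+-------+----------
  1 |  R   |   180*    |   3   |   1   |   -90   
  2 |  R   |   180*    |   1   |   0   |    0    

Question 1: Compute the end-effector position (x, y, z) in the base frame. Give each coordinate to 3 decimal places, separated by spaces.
after link 1: o_1 = (-1.0000, 0.0000, 3.0000)
after link 2: o_2 = (-1.0000, -1.0000, 3.0000)

-1.000 -1.000 3.000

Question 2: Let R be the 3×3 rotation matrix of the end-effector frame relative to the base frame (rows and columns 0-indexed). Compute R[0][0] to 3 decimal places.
1.000

End-effector x-axis (col 0 of R) = (1.0000,-0.0000,-0.0000)
R[0][0] = 1.0000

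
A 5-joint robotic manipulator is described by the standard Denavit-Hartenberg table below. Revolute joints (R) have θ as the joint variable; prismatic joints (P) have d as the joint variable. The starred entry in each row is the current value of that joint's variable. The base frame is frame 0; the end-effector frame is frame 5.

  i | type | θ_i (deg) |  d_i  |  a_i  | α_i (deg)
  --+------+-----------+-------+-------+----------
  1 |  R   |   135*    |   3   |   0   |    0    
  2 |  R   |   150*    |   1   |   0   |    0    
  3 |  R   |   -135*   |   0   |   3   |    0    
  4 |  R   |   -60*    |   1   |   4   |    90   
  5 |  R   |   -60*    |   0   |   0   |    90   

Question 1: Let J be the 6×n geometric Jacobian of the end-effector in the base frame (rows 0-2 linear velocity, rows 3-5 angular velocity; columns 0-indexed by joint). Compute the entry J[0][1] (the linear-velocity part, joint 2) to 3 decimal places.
-5.500

axis z_1 = (0.0000,0.0000,1.0000); lever o_n−o_1 = (-2.5981,5.5000,2.0000)
cross product → J_v[:, 1] = (-5.5000,-2.5981,0.0000)
J_ω[:, 1] = z_1
entry J[0][1] = -5.5000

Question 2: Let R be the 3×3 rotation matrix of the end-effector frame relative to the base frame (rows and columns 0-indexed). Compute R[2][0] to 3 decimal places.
End-effector x-axis (col 0 of R) = (-0.0000,0.5000,-0.8660)
R[2][0] = -0.8660

-0.866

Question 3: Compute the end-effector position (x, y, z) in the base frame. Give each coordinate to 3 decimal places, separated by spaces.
-2.598 5.500 5.000

after link 1: o_1 = (0.0000, 0.0000, 3.0000)
after link 2: o_2 = (0.0000, 0.0000, 4.0000)
after link 3: o_3 = (-2.5981, 1.5000, 4.0000)
after link 4: o_4 = (-2.5981, 5.5000, 5.0000)
after link 5: o_5 = (-2.5981, 5.5000, 5.0000)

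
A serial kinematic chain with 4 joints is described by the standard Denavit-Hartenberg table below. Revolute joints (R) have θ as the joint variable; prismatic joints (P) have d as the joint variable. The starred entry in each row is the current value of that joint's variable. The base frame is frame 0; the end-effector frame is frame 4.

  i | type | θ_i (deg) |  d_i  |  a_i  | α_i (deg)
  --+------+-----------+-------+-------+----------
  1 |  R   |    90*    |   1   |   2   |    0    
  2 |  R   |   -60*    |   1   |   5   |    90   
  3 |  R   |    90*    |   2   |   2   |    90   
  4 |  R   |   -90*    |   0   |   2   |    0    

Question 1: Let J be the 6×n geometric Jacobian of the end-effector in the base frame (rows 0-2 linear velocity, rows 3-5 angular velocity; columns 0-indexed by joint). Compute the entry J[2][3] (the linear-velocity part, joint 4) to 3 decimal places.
axis z_3 = (0.8660,0.5000,-0.0000); lever o_n−o_3 = (-1.0000,1.7321,0.0000)
cross product → J_v[:, 3] = (0.0000,0.0000,2.0000)
J_ω[:, 3] = z_3
entry J[2][3] = 2.0000

2.000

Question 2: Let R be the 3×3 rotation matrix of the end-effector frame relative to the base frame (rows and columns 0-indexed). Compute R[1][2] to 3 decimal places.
0.500

End-effector z-axis (col 2 of R) = (0.8660,0.5000,-0.0000)
R[1][2] = 0.5000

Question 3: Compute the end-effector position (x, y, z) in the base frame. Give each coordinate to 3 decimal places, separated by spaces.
4.330 4.500 4.000

after link 1: o_1 = (0.0000, 2.0000, 1.0000)
after link 2: o_2 = (4.3301, 4.5000, 2.0000)
after link 3: o_3 = (5.3301, 2.7679, 4.0000)
after link 4: o_4 = (4.3301, 4.5000, 4.0000)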